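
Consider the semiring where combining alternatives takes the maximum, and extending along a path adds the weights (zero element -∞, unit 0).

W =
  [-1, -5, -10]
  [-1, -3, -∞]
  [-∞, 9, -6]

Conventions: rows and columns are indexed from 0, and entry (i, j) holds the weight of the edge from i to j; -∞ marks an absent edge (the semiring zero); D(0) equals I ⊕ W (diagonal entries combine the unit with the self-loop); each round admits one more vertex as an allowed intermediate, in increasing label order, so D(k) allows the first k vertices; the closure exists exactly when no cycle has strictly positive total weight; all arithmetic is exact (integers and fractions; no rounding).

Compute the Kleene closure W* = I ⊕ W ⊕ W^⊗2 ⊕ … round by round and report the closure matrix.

D(0):
  [0, -5, -10]
  [-1, 0, -∞]
  [-∞, 9, 0]
D(1):
  [0, -5, -10]
  [-1, 0, -11]
  [-∞, 9, 0]
D(2):
  [0, -5, -10]
  [-1, 0, -11]
  [8, 9, 0]
D(3):
  [0, -1, -10]
  [-1, 0, -11]
  [8, 9, 0]
Answer: W* = [[0, -1, -10], [-1, 0, -11], [8, 9, 0]]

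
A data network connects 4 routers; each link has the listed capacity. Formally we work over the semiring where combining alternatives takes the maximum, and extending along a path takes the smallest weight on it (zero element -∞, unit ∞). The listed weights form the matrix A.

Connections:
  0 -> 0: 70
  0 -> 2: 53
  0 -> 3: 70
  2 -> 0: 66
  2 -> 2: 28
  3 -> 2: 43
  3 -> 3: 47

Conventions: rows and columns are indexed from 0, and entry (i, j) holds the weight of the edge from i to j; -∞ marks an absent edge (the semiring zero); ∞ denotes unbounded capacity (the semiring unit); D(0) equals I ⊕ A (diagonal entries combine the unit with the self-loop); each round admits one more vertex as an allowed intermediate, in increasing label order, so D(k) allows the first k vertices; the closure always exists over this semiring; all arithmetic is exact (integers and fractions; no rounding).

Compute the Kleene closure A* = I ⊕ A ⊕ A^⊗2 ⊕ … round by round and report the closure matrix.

D(0):
  [∞, -∞, 53, 70]
  [-∞, ∞, -∞, -∞]
  [66, -∞, ∞, -∞]
  [-∞, -∞, 43, ∞]
D(1):
  [∞, -∞, 53, 70]
  [-∞, ∞, -∞, -∞]
  [66, -∞, ∞, 66]
  [-∞, -∞, 43, ∞]
D(2):
  [∞, -∞, 53, 70]
  [-∞, ∞, -∞, -∞]
  [66, -∞, ∞, 66]
  [-∞, -∞, 43, ∞]
D(3):
  [∞, -∞, 53, 70]
  [-∞, ∞, -∞, -∞]
  [66, -∞, ∞, 66]
  [43, -∞, 43, ∞]
D(4):
  [∞, -∞, 53, 70]
  [-∞, ∞, -∞, -∞]
  [66, -∞, ∞, 66]
  [43, -∞, 43, ∞]
Answer: A* = [[∞, -∞, 53, 70], [-∞, ∞, -∞, -∞], [66, -∞, ∞, 66], [43, -∞, 43, ∞]]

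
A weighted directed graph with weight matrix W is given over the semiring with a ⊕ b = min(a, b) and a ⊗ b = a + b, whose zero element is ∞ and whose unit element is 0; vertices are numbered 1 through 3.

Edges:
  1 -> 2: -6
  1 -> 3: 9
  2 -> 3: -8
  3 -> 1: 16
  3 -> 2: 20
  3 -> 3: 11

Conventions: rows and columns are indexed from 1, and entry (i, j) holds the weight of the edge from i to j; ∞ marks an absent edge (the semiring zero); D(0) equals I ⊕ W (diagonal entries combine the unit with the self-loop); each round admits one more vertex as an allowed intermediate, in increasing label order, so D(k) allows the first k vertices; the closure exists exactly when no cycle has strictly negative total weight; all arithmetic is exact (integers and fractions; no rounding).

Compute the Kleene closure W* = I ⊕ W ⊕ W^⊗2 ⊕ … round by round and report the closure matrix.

D(0):
  [0, -6, 9]
  [∞, 0, -8]
  [16, 20, 0]
D(1):
  [0, -6, 9]
  [∞, 0, -8]
  [16, 10, 0]
D(2):
  [0, -6, -14]
  [∞, 0, -8]
  [16, 10, 0]
D(3):
  [0, -6, -14]
  [8, 0, -8]
  [16, 10, 0]
Answer: W* = [[0, -6, -14], [8, 0, -8], [16, 10, 0]]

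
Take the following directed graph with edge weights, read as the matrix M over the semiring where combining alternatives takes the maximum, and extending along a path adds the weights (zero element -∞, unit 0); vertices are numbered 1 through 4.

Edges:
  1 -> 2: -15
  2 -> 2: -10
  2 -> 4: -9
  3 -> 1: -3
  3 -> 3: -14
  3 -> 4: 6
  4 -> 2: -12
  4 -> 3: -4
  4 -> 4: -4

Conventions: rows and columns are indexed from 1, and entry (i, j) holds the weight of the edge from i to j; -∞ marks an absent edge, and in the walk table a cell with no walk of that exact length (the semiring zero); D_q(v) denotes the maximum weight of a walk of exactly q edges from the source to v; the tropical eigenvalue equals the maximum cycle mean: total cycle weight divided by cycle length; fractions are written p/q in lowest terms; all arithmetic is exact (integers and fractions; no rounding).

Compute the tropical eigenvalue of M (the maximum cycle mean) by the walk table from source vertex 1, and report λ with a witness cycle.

q=0: [0, -∞, -∞, -∞]
q=1: [-∞, -15, -∞, -∞]
q=2: [-∞, -25, -∞, -24]
q=3: [-∞, -35, -28, -28]
q=4: [-31, -40, -32, -22]
Optimal cycle mean attained by: cycle 3->4->3, total 6 + (-4), length 2.
Answer: λ = 1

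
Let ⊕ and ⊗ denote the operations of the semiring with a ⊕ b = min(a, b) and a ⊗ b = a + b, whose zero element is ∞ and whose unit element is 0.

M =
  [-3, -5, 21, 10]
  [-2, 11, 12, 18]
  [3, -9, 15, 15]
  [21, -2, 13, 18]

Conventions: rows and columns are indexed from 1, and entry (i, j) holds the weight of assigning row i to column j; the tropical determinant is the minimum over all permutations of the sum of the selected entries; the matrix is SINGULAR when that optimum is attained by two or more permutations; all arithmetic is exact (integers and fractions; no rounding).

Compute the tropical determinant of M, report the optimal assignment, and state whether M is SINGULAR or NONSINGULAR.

σ = (1, 2, 3, 4): (-3) + 11 + 15 + 18 = 41
σ = (1, 2, 4, 3): (-3) + 11 + 15 + 13 = 36
σ = (1, 3, 2, 4): (-3) + 12 + (-9) + 18 = 18
σ = (1, 3, 4, 2): (-3) + 12 + 15 + (-2) = 22
σ = (1, 4, 2, 3): (-3) + 18 + (-9) + 13 = 19
σ = (1, 4, 3, 2): (-3) + 18 + 15 + (-2) = 28
σ = (2, 1, 3, 4): (-5) + (-2) + 15 + 18 = 26
σ = (2, 1, 4, 3): (-5) + (-2) + 15 + 13 = 21
σ = (2, 3, 1, 4): (-5) + 12 + 3 + 18 = 28
σ = (2, 3, 4, 1): (-5) + 12 + 15 + 21 = 43
σ = (2, 4, 1, 3): (-5) + 18 + 3 + 13 = 29
σ = (2, 4, 3, 1): (-5) + 18 + 15 + 21 = 49
σ = (3, 1, 2, 4): 21 + (-2) + (-9) + 18 = 28
σ = (3, 1, 4, 2): 21 + (-2) + 15 + (-2) = 32
σ = (3, 2, 1, 4): 21 + 11 + 3 + 18 = 53
σ = (3, 2, 4, 1): 21 + 11 + 15 + 21 = 68
σ = (3, 4, 1, 2): 21 + 18 + 3 + (-2) = 40
σ = (3, 4, 2, 1): 21 + 18 + (-9) + 21 = 51
σ = (4, 1, 2, 3): 10 + (-2) + (-9) + 13 = 12
σ = (4, 1, 3, 2): 10 + (-2) + 15 + (-2) = 21
σ = (4, 2, 1, 3): 10 + 11 + 3 + 13 = 37
σ = (4, 2, 3, 1): 10 + 11 + 15 + 21 = 57
σ = (4, 3, 1, 2): 10 + 12 + 3 + (-2) = 23
σ = (4, 3, 2, 1): 10 + 12 + (-9) + 21 = 34
Optimal value attained by: σ = (4, 1, 2, 3).
Answer: det⊕(M) = 12; verdict: NONSINGULAR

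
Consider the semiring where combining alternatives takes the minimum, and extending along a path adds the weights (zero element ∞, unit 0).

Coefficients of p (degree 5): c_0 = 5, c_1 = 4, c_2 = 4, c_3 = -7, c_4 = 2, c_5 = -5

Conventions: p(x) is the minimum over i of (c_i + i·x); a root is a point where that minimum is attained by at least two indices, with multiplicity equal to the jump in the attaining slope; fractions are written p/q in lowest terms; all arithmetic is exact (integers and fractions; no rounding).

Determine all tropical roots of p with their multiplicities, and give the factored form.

hull edge (i=0, c=5) to (i=3, c=-7): slope -4, span 3
hull edge (i=3, c=-7) to (i=5, c=-5): slope 1, span 2
Factored form: p(x) = -5 ⊗ (x ⊕ (-1)) ⊗ (x ⊕ (-1)) ⊗ (x ⊕ 4) ⊗ (x ⊕ 4) ⊗ (x ⊕ 4)
Answer: roots = -1 (mult 2), 4 (mult 3)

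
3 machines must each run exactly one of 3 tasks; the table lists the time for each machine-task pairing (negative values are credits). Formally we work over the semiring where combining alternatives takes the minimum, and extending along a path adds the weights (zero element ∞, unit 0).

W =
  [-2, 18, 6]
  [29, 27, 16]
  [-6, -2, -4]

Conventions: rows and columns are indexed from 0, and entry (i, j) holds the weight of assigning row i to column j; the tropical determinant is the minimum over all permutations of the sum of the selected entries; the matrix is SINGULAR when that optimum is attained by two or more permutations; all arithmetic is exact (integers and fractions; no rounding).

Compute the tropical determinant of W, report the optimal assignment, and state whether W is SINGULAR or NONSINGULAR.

σ = (0, 1, 2): (-2) + 27 + (-4) = 21
σ = (0, 2, 1): (-2) + 16 + (-2) = 12
σ = (1, 0, 2): 18 + 29 + (-4) = 43
σ = (1, 2, 0): 18 + 16 + (-6) = 28
σ = (2, 0, 1): 6 + 29 + (-2) = 33
σ = (2, 1, 0): 6 + 27 + (-6) = 27
Optimal value attained by: σ = (0, 2, 1).
Answer: det⊕(W) = 12; verdict: NONSINGULAR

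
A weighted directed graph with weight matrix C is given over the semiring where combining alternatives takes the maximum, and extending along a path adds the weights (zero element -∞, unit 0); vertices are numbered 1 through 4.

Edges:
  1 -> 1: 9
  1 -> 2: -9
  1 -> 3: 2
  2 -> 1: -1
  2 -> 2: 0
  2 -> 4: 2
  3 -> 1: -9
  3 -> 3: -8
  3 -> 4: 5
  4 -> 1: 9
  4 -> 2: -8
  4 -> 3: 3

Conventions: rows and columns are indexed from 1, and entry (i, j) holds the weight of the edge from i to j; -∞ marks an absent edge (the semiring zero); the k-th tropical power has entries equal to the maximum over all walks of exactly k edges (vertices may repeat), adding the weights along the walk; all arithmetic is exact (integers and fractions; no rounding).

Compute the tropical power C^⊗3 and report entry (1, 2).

C^⊗2:
  [18, 0, 11, 7]
  [11, 0, 5, 2]
  [14, -3, 8, -3]
  [18, 0, 11, 8]
C^⊗3:
  [27, 9, 20, 16]
  [20, 2, 13, 10]
  [23, 5, 16, 13]
  [27, 9, 20, 16]
Key observation: the optimum is the walk 1->1->1->2, with weight 9 + 9 + (-9) = 9.
Optimal value attained by: walk 1->1->1->2.
Answer: (C^⊗3)[1][2] = 9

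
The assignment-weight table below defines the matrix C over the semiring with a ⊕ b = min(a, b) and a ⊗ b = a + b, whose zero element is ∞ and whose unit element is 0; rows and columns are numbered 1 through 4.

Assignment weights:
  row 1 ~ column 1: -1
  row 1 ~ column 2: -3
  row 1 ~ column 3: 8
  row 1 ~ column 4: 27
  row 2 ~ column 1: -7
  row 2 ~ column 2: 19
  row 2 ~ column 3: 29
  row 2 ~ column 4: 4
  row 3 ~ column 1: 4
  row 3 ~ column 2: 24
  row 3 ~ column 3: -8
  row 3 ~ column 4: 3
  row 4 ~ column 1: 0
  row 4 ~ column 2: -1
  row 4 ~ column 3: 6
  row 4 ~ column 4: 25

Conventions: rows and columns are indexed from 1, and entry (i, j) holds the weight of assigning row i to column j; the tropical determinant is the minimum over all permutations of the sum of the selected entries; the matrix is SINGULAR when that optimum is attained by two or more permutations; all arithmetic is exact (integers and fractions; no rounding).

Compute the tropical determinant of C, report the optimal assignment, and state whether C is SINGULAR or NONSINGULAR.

σ = (1, 2, 3, 4): (-1) + 19 + (-8) + 25 = 35
σ = (1, 2, 4, 3): (-1) + 19 + 3 + 6 = 27
σ = (1, 3, 2, 4): (-1) + 29 + 24 + 25 = 77
σ = (1, 3, 4, 2): (-1) + 29 + 3 + (-1) = 30
σ = (1, 4, 2, 3): (-1) + 4 + 24 + 6 = 33
σ = (1, 4, 3, 2): (-1) + 4 + (-8) + (-1) = -6
σ = (2, 1, 3, 4): (-3) + (-7) + (-8) + 25 = 7
σ = (2, 1, 4, 3): (-3) + (-7) + 3 + 6 = -1
σ = (2, 3, 1, 4): (-3) + 29 + 4 + 25 = 55
σ = (2, 3, 4, 1): (-3) + 29 + 3 + 0 = 29
σ = (2, 4, 1, 3): (-3) + 4 + 4 + 6 = 11
σ = (2, 4, 3, 1): (-3) + 4 + (-8) + 0 = -7
σ = (3, 1, 2, 4): 8 + (-7) + 24 + 25 = 50
σ = (3, 1, 4, 2): 8 + (-7) + 3 + (-1) = 3
σ = (3, 2, 1, 4): 8 + 19 + 4 + 25 = 56
σ = (3, 2, 4, 1): 8 + 19 + 3 + 0 = 30
σ = (3, 4, 1, 2): 8 + 4 + 4 + (-1) = 15
σ = (3, 4, 2, 1): 8 + 4 + 24 + 0 = 36
σ = (4, 1, 2, 3): 27 + (-7) + 24 + 6 = 50
σ = (4, 1, 3, 2): 27 + (-7) + (-8) + (-1) = 11
σ = (4, 2, 1, 3): 27 + 19 + 4 + 6 = 56
σ = (4, 2, 3, 1): 27 + 19 + (-8) + 0 = 38
σ = (4, 3, 1, 2): 27 + 29 + 4 + (-1) = 59
σ = (4, 3, 2, 1): 27 + 29 + 24 + 0 = 80
Optimal value attained by: σ = (2, 4, 3, 1).
Answer: det⊕(C) = -7; verdict: NONSINGULAR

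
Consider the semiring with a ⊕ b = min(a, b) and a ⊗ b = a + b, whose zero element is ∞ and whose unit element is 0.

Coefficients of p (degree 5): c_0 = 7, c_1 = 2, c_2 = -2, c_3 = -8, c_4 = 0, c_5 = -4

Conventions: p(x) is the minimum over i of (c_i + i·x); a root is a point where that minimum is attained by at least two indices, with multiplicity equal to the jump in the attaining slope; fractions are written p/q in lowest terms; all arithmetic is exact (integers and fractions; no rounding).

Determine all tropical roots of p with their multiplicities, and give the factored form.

hull edge (i=0, c=7) to (i=3, c=-8): slope -5, span 3
hull edge (i=3, c=-8) to (i=5, c=-4): slope 2, span 2
Factored form: p(x) = -4 ⊗ (x ⊕ (-2)) ⊗ (x ⊕ (-2)) ⊗ (x ⊕ 5) ⊗ (x ⊕ 5) ⊗ (x ⊕ 5)
Answer: roots = -2 (mult 2), 5 (mult 3)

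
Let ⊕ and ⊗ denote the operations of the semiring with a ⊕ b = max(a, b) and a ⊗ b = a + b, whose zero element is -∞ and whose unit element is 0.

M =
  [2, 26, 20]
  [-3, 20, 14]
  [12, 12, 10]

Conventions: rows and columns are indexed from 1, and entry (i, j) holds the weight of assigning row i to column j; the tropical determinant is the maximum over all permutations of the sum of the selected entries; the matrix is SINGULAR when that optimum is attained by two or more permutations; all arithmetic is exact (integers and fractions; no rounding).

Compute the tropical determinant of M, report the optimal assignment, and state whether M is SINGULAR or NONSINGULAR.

σ = (1, 2, 3): 2 + 20 + 10 = 32
σ = (1, 3, 2): 2 + 14 + 12 = 28
σ = (2, 1, 3): 26 + (-3) + 10 = 33
σ = (2, 3, 1): 26 + 14 + 12 = 52
σ = (3, 1, 2): 20 + (-3) + 12 = 29
σ = (3, 2, 1): 20 + 20 + 12 = 52
Optimal value attained by: σ = (2, 3, 1).
Answer: det⊕(M) = 52; verdict: SINGULAR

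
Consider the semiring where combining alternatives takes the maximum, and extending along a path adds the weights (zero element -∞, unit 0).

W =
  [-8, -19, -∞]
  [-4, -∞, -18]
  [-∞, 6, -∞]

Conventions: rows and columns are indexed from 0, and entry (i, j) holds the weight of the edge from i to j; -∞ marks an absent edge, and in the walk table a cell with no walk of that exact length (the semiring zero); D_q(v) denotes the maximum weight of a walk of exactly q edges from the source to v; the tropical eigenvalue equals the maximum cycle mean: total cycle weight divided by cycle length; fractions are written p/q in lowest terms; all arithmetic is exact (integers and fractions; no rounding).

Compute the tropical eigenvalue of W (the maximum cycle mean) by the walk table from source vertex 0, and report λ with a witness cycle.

q=0: [0, -∞, -∞]
q=1: [-8, -19, -∞]
q=2: [-16, -27, -37]
q=3: [-24, -31, -45]
Optimal cycle mean attained by: cycle 1->2->1, total (-18) + 6, length 2.
Answer: λ = -6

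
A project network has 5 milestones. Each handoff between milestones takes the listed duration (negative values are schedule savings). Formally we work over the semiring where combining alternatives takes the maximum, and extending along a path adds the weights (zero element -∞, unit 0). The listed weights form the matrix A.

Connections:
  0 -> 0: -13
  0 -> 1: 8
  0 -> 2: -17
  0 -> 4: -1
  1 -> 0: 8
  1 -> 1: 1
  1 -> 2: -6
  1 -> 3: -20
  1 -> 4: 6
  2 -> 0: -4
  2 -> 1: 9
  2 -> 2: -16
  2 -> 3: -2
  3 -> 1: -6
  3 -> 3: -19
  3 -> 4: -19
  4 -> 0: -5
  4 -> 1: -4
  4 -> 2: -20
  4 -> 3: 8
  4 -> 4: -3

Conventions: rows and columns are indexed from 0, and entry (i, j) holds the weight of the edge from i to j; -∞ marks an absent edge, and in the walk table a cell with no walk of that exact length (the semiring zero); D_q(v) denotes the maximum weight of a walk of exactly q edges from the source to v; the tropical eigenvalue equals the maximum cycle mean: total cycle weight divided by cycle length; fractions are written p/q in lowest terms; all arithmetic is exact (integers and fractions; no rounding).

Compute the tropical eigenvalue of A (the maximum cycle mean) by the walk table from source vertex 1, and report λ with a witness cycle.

q=0: [-∞, 0, -∞, -∞, -∞]
q=1: [8, 1, -6, -20, 6]
q=2: [9, 16, -5, 14, 7]
q=3: [24, 17, 10, 15, 22]
q=4: [25, 32, 11, 30, 23]
q=5: [40, 33, 26, 31, 38]
Optimal cycle mean attained by: cycle 0->1->0, total 8 + 8, length 2.
Answer: λ = 8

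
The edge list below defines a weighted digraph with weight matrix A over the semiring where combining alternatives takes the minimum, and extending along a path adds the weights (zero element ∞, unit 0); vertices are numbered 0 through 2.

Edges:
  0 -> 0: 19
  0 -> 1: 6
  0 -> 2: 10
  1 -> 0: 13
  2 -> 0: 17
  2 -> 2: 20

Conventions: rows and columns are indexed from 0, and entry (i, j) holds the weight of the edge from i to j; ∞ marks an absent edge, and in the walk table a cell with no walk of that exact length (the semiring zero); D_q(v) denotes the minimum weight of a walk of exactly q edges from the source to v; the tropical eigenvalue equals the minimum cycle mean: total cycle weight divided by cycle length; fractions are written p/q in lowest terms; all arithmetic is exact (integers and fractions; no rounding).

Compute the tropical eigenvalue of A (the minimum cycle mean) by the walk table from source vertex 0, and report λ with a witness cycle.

q=0: [0, ∞, ∞]
q=1: [19, 6, 10]
q=2: [19, 25, 29]
q=3: [38, 25, 29]
Optimal cycle mean attained by: cycle 0->1->0, total 6 + 13, length 2.
Answer: λ = 19/2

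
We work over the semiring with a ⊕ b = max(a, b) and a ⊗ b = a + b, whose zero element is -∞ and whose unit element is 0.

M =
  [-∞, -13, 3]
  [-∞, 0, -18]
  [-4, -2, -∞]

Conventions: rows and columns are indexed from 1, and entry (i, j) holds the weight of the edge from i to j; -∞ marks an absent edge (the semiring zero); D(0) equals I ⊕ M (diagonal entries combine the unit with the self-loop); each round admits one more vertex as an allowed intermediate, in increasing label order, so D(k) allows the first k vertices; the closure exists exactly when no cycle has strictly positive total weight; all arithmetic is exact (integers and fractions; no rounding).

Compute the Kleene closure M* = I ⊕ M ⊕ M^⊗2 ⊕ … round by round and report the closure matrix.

D(0):
  [0, -13, 3]
  [-∞, 0, -18]
  [-4, -2, 0]
D(1):
  [0, -13, 3]
  [-∞, 0, -18]
  [-4, -2, 0]
D(2):
  [0, -13, 3]
  [-∞, 0, -18]
  [-4, -2, 0]
D(3):
  [0, 1, 3]
  [-22, 0, -18]
  [-4, -2, 0]
Answer: M* = [[0, 1, 3], [-22, 0, -18], [-4, -2, 0]]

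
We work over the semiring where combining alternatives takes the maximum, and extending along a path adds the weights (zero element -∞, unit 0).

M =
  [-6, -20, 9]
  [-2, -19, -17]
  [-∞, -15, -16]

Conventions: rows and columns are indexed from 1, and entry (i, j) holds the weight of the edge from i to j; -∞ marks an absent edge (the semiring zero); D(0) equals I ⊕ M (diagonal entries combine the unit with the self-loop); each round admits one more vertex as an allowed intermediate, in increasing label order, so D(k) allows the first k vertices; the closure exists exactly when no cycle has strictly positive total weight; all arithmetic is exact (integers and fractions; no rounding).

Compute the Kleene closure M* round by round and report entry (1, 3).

D(0):
  [0, -20, 9]
  [-2, 0, -17]
  [-∞, -15, 0]
D(1):
  [0, -20, 9]
  [-2, 0, 7]
  [-∞, -15, 0]
D(2):
  [0, -20, 9]
  [-2, 0, 7]
  [-17, -15, 0]
D(3):
  [0, -6, 9]
  [-2, 0, 7]
  [-17, -15, 0]
Answer: M*[1][3] = 9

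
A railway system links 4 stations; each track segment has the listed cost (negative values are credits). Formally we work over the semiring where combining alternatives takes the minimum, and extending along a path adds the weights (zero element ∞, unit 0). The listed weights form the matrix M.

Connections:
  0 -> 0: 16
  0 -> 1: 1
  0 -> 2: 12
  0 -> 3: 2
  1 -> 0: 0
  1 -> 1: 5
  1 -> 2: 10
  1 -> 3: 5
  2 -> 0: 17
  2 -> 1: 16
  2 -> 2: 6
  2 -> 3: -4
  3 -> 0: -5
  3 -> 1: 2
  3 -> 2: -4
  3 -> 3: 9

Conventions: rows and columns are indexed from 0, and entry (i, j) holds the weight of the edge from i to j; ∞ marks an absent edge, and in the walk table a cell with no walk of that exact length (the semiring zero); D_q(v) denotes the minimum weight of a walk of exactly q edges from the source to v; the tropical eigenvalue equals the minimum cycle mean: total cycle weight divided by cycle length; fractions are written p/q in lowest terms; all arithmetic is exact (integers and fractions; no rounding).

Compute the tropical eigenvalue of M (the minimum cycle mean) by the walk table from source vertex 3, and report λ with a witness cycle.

q=0: [∞, ∞, ∞, 0]
q=1: [-5, 2, -4, 9]
q=2: [2, -4, 2, -8]
q=3: [-13, -6, -12, -2]
q=4: [-7, -12, -6, -16]
Optimal cycle mean attained by: cycle 2->3->2, total (-4) + (-4), length 2.
Answer: λ = -4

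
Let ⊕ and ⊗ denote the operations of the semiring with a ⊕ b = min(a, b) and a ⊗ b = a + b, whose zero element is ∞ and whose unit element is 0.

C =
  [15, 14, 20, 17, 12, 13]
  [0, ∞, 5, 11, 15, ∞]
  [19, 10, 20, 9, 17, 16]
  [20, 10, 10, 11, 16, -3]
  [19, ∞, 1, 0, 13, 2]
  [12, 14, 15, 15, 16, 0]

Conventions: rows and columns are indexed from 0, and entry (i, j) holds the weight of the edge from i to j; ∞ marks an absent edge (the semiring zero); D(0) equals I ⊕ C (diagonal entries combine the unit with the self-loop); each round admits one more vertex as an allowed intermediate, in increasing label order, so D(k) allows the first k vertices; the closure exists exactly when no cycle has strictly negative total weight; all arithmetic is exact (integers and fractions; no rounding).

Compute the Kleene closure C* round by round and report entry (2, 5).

D(0):
  [0, 14, 20, 17, 12, 13]
  [0, 0, 5, 11, 15, ∞]
  [19, 10, 0, 9, 17, 16]
  [20, 10, 10, 0, 16, -3]
  [19, ∞, 1, 0, 0, 2]
  [12, 14, 15, 15, 16, 0]
D(1):
  [0, 14, 20, 17, 12, 13]
  [0, 0, 5, 11, 12, 13]
  [19, 10, 0, 9, 17, 16]
  [20, 10, 10, 0, 16, -3]
  [19, 33, 1, 0, 0, 2]
  [12, 14, 15, 15, 16, 0]
D(2):
  [0, 14, 19, 17, 12, 13]
  [0, 0, 5, 11, 12, 13]
  [10, 10, 0, 9, 17, 16]
  [10, 10, 10, 0, 16, -3]
  [19, 33, 1, 0, 0, 2]
  [12, 14, 15, 15, 16, 0]
D(3):
  [0, 14, 19, 17, 12, 13]
  [0, 0, 5, 11, 12, 13]
  [10, 10, 0, 9, 17, 16]
  [10, 10, 10, 0, 16, -3]
  [11, 11, 1, 0, 0, 2]
  [12, 14, 15, 15, 16, 0]
D(4):
  [0, 14, 19, 17, 12, 13]
  [0, 0, 5, 11, 12, 8]
  [10, 10, 0, 9, 17, 6]
  [10, 10, 10, 0, 16, -3]
  [10, 10, 1, 0, 0, -3]
  [12, 14, 15, 15, 16, 0]
D(5):
  [0, 14, 13, 12, 12, 9]
  [0, 0, 5, 11, 12, 8]
  [10, 10, 0, 9, 17, 6]
  [10, 10, 10, 0, 16, -3]
  [10, 10, 1, 0, 0, -3]
  [12, 14, 15, 15, 16, 0]
D(6):
  [0, 14, 13, 12, 12, 9]
  [0, 0, 5, 11, 12, 8]
  [10, 10, 0, 9, 17, 6]
  [9, 10, 10, 0, 13, -3]
  [9, 10, 1, 0, 0, -3]
  [12, 14, 15, 15, 16, 0]
Answer: C*[2][5] = 6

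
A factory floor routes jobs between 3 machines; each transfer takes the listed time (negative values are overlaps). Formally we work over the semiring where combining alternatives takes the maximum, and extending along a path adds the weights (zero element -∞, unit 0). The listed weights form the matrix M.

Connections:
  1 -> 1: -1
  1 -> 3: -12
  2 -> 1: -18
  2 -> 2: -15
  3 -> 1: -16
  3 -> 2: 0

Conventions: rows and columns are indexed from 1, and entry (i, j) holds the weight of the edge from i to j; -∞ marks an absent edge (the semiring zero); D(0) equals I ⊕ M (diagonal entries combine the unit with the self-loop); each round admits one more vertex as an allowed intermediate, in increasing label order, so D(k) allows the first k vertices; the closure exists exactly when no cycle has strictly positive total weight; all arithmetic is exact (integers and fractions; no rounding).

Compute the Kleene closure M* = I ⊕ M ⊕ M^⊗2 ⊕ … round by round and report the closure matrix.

D(0):
  [0, -∞, -12]
  [-18, 0, -∞]
  [-16, 0, 0]
D(1):
  [0, -∞, -12]
  [-18, 0, -30]
  [-16, 0, 0]
D(2):
  [0, -∞, -12]
  [-18, 0, -30]
  [-16, 0, 0]
D(3):
  [0, -12, -12]
  [-18, 0, -30]
  [-16, 0, 0]
Answer: M* = [[0, -12, -12], [-18, 0, -30], [-16, 0, 0]]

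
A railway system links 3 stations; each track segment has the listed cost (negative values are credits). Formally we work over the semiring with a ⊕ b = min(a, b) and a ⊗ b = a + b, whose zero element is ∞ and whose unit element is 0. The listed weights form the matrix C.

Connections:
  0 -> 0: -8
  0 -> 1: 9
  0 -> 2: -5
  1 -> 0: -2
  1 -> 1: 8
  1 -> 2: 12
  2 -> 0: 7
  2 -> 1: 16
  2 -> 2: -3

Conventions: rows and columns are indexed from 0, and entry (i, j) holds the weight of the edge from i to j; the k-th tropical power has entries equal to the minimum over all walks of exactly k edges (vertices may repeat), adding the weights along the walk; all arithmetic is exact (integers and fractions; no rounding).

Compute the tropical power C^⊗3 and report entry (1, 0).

C^⊗2:
  [-16, 1, -13]
  [-10, 7, -7]
  [-1, 13, -6]
C^⊗3:
  [-24, -7, -21]
  [-18, -1, -15]
  [-9, 8, -9]
Key observation: the optimum is the walk 1->0->0->0, with weight (-2) + (-8) + (-8) = -18.
Optimal value attained by: walk 1->0->0->0.
Answer: (C^⊗3)[1][0] = -18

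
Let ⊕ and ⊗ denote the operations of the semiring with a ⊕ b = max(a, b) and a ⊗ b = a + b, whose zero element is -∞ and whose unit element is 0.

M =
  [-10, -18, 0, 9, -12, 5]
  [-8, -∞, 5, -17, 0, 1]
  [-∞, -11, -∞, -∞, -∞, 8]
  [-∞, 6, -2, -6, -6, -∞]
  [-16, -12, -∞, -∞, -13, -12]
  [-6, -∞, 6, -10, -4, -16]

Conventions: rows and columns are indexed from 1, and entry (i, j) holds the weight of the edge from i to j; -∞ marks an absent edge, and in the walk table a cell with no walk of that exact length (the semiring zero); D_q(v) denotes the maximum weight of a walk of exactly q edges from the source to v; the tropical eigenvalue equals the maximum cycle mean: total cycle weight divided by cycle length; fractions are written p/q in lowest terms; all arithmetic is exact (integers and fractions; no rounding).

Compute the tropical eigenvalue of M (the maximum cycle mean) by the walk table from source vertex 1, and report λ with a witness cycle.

q=0: [0, -∞, -∞, -∞, -∞, -∞]
q=1: [-10, -18, 0, 9, -12, 5]
q=2: [-1, 15, 11, 3, 3, 8]
q=3: [7, 9, 20, 8, 15, 19]
q=4: [13, 14, 25, 16, 15, 28]
q=5: [22, 22, 34, 22, 24, 33]
q=6: [27, 28, 39, 31, 29, 42]
Optimal cycle mean attained by: cycle 3->6->3, total 8 + 6, length 2.
Answer: λ = 7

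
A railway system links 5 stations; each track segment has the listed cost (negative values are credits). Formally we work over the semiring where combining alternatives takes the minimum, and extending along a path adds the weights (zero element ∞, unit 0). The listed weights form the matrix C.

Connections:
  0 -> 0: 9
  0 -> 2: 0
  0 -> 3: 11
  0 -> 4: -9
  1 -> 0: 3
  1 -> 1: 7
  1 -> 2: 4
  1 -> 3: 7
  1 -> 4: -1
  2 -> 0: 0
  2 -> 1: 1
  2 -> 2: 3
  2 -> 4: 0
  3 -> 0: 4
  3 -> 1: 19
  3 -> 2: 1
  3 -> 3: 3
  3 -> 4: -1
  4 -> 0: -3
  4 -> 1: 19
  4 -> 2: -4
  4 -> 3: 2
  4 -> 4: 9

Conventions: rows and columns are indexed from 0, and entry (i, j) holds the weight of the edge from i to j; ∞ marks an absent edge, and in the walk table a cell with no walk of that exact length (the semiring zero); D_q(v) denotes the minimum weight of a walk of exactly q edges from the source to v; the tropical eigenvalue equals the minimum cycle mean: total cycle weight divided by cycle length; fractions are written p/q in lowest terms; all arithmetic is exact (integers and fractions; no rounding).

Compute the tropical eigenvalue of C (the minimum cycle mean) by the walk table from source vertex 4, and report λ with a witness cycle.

q=0: [∞, ∞, ∞, ∞, 0]
q=1: [-3, 19, -4, 2, 9]
q=2: [-4, -3, -3, 5, -12]
q=3: [-15, -2, -16, -10, -13]
q=4: [-16, -15, -17, -11, -24]
q=5: [-27, -16, -28, -22, -25]
Optimal cycle mean attained by: cycle 0->4->0, total (-9) + (-3), length 2.
Answer: λ = -6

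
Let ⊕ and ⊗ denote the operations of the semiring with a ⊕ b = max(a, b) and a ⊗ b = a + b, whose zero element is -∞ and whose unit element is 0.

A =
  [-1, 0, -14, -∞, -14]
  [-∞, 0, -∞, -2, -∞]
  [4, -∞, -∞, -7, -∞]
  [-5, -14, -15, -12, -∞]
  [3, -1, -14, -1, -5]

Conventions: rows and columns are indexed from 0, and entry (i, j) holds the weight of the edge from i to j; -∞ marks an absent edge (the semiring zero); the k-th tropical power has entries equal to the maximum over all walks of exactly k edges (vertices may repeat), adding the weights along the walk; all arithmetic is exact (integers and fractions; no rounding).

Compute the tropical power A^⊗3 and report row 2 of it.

A^⊗2:
  [-2, 0, -15, -2, -15]
  [-7, 0, -17, -2, -∞]
  [3, 4, -10, -19, -10]
  [-6, -5, -19, -16, -19]
  [2, 3, -11, -3, -10]
A^⊗3:
  [-3, 0, -16, -2, -16]
  [-7, 0, -17, -2, -21]
  [2, 4, -11, 2, -11]
  [-7, -5, -20, -7, -20]
  [1, 3, -12, 1, -12]
Answer: row 2 of A^⊗3 = [2, 4, -11, 2, -11]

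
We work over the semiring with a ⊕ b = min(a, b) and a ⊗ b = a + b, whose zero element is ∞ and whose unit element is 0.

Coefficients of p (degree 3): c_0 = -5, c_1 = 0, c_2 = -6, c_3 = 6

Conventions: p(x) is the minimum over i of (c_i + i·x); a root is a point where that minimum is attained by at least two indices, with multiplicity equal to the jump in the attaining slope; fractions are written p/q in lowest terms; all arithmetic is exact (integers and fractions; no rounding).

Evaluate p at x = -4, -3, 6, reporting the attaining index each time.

p(-4) = min(-5+0·(-4)=-5, 0+1·(-4)=-4, -6+2·(-4)=-14, 6+3·(-4)=-6) = -14 (attained by i=2)
p(-3) = min(-5+0·(-3)=-5, 0+1·(-3)=-3, -6+2·(-3)=-12, 6+3·(-3)=-3) = -12 (attained by i=2)
p(6) = min(-5+0·6=-5, 0+1·6=6, -6+2·6=6, 6+3·6=24) = -5 (attained by i=0)
Answer: p(-4) = -14; p(-3) = -12; p(6) = -5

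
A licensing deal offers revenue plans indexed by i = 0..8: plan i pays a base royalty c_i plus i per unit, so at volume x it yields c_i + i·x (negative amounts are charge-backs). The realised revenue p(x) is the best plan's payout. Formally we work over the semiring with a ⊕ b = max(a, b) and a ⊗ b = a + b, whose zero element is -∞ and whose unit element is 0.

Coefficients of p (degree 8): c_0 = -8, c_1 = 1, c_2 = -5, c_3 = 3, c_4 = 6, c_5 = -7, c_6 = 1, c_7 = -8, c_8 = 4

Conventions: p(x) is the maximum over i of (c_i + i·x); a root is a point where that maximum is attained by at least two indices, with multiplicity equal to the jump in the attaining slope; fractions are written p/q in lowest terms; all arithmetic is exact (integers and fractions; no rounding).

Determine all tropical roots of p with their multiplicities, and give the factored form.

hull edge (i=0, c=-8) to (i=1, c=1): slope 9, span 1
hull edge (i=1, c=1) to (i=4, c=6): slope 5/3, span 3
hull edge (i=4, c=6) to (i=8, c=4): slope -1/2, span 4
Factored form: p(x) = 4 ⊗ (x ⊕ (-9)) ⊗ (x ⊕ (-5/3)) ⊗ (x ⊕ (-5/3)) ⊗ (x ⊕ (-5/3)) ⊗ (x ⊕ 1/2) ⊗ (x ⊕ 1/2) ⊗ (x ⊕ 1/2) ⊗ (x ⊕ 1/2)
Answer: roots = -9 (mult 1), -5/3 (mult 3), 1/2 (mult 4)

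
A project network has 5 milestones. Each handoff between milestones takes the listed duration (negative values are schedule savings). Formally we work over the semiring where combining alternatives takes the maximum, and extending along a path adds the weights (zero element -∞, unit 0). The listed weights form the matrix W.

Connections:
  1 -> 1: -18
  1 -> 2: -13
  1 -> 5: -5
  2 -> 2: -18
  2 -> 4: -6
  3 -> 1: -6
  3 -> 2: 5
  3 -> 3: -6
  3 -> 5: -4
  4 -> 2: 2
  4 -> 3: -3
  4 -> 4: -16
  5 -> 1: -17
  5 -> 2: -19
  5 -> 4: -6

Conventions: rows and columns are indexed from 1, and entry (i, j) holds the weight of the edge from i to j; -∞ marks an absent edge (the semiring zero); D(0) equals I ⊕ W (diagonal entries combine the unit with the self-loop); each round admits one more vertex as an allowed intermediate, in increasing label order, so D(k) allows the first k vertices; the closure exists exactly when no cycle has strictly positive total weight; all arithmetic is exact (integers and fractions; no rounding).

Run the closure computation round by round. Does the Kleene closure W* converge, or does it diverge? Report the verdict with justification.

D(0):
  [0, -13, -∞, -∞, -5]
  [-∞, 0, -∞, -6, -∞]
  [-6, 5, 0, -∞, -4]
  [-∞, 2, -3, 0, -∞]
  [-17, -19, -∞, -6, 0]
D(1):
  [0, -13, -∞, -∞, -5]
  [-∞, 0, -∞, -6, -∞]
  [-6, 5, 0, -∞, -4]
  [-∞, 2, -3, 0, -∞]
  [-17, -19, -∞, -6, 0]
D(2):
  [0, -13, -∞, -19, -5]
  [-∞, 0, -∞, -6, -∞]
  [-6, 5, 0, -1, -4]
  [-∞, 2, -3, 0, -∞]
  [-17, -19, -∞, -6, 0]
D(3):
  [0, -13, -∞, -19, -5]
  [-∞, 0, -∞, -6, -∞]
  [-6, 5, 0, -1, -4]
  [-9, 2, -3, 0, -7]
  [-17, -19, -∞, -6, 0]
D(4):
  [0, -13, -22, -19, -5]
  [-15, 0, -9, -6, -13]
  [-6, 5, 0, -1, -4]
  [-9, 2, -3, 0, -7]
  [-15, -4, -9, -6, 0]
D(5):
  [0, -9, -14, -11, -5]
  [-15, 0, -9, -6, -13]
  [-6, 5, 0, -1, -4]
  [-9, 2, -3, 0, -7]
  [-15, -4, -9, -6, 0]
Key observation: every diagonal entry stays at the unit through all rounds, so no improving cycle exists.
Answer: CONVERGES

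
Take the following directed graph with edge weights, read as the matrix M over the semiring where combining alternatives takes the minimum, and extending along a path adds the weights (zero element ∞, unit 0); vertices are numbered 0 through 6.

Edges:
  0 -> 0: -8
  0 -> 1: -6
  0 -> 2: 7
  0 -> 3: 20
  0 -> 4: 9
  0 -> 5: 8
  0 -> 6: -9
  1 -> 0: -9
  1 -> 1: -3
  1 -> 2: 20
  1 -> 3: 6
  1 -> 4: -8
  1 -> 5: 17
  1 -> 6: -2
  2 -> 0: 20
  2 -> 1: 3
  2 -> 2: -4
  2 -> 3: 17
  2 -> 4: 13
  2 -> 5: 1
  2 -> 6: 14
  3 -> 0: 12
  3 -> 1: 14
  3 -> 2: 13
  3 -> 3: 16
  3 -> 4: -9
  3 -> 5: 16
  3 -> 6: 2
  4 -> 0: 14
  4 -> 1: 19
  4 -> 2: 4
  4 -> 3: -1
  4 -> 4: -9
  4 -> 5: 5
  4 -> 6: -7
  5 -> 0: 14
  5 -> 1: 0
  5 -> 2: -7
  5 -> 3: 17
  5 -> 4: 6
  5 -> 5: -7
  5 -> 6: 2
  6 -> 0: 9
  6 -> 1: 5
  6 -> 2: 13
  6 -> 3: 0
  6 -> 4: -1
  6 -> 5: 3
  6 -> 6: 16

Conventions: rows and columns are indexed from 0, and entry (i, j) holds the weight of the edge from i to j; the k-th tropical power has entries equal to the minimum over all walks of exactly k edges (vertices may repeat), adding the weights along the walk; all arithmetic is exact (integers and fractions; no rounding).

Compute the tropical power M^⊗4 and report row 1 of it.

M^⊗2:
  [-16, -14, -1, -9, -14, -6, -17]
  [-17, -15, -4, -9, -17, -3, -18]
  [-6, -1, -8, 9, -5, -6, 1]
  [4, 6, -5, -10, -18, -4, -16]
  [2, -2, -5, -10, -18, -4, -16]
  [-9, -7, -14, 2, -8, -14, -5]
  [-4, 2, -4, -2, -10, -4, -8]
M^⊗3:
  [-24, -22, -13, -17, -23, -14, -25]
  [-25, -23, -13, -18, -26, -15, -26]
  [-14, -12, -13, -6, -14, -13, -15]
  [-7, -11, -14, -19, -27, -13, -25]
  [-11, -11, -14, -19, -27, -13, -25]
  [-17, -15, -21, -9, -17, -21, -18]
  [-12, -10, -11, -11, -19, -11, -17]
M^⊗4:
  [-32, -30, -21, -25, -32, -22, -33]
  [-33, -31, -22, -27, -35, -23, -34]
  [-22, -20, -20, -15, -23, -20, -23]
  [-20, -20, -23, -28, -36, -22, -34]
  [-20, -20, -23, -28, -36, -22, -34]
  [-25, -23, -28, -18, -26, -28, -26]
  [-20, -18, -18, -20, -28, -18, -26]
Answer: row 1 of M^⊗4 = [-33, -31, -22, -27, -35, -23, -34]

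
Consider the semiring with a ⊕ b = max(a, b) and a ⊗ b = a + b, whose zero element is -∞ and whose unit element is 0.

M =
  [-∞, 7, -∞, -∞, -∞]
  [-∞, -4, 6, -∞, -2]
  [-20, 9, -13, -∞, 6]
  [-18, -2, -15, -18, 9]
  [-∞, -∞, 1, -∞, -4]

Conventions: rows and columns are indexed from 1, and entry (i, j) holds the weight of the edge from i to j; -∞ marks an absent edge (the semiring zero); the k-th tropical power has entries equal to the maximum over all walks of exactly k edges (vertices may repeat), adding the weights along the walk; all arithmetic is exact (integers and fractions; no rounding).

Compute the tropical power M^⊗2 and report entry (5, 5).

M^⊗2:
  [-∞, 3, 13, -∞, 5]
  [-14, 15, 2, -∞, 12]
  [-33, 5, 15, -∞, 7]
  [-35, -6, 10, -36, 5]
  [-19, 10, -3, -∞, 7]
Key observation: the optimum is the walk 5->3->5, with weight 1 + 6 = 7.
Optimal value attained by: walk 5->3->5.
Answer: (M^⊗2)[5][5] = 7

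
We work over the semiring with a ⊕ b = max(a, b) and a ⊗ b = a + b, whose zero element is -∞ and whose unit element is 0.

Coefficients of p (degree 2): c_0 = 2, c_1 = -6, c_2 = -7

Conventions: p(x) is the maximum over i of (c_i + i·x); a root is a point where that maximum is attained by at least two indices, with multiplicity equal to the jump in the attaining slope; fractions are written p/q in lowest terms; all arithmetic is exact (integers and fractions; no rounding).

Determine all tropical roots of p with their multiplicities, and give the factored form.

hull edge (i=0, c=2) to (i=2, c=-7): slope -9/2, span 2
Factored form: p(x) = -7 ⊗ (x ⊕ 9/2) ⊗ (x ⊕ 9/2)
Answer: roots = 9/2 (mult 2)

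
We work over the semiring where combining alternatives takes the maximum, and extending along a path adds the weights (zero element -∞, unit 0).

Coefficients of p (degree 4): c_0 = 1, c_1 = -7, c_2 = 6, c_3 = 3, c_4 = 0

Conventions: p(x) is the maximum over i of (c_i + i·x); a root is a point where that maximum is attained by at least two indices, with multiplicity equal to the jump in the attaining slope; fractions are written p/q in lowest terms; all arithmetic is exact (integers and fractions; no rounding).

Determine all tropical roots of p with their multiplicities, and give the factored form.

hull edge (i=0, c=1) to (i=2, c=6): slope 5/2, span 2
hull edge (i=2, c=6) to (i=4, c=0): slope -3, span 2
Factored form: p(x) = 0 ⊗ (x ⊕ (-5/2)) ⊗ (x ⊕ (-5/2)) ⊗ (x ⊕ 3) ⊗ (x ⊕ 3)
Answer: roots = -5/2 (mult 2), 3 (mult 2)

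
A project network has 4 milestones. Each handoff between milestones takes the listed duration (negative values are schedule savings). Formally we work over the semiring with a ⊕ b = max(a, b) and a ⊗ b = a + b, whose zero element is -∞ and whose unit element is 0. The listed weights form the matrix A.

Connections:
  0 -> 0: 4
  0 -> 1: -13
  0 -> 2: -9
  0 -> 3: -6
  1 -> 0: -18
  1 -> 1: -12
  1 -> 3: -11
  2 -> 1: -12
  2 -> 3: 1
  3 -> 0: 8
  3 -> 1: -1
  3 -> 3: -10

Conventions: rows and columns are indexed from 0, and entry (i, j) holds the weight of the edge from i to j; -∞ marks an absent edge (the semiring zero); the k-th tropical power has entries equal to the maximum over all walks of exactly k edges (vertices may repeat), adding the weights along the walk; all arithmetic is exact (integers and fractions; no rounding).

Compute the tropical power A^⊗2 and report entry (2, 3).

A^⊗2:
  [8, -7, -5, -2]
  [-3, -12, -27, -21]
  [9, 0, -∞, -9]
  [12, -5, -1, 2]
Key observation: the optimum is the walk 2->3->3, with weight 1 + (-10) = -9.
Optimal value attained by: walk 2->3->3.
Answer: (A^⊗2)[2][3] = -9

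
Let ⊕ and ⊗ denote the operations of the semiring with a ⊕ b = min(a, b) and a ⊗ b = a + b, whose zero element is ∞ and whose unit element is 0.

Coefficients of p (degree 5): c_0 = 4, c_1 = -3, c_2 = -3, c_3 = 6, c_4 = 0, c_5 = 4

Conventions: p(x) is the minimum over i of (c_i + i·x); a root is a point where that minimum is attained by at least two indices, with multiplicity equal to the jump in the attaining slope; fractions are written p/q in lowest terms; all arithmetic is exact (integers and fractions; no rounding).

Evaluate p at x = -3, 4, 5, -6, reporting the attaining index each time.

p(-3) = min(4+0·(-3)=4, -3+1·(-3)=-6, -3+2·(-3)=-9, 6+3·(-3)=-3, 0+4·(-3)=-12, 4+5·(-3)=-11) = -12 (attained by i=4)
p(4) = min(4+0·4=4, -3+1·4=1, -3+2·4=5, 6+3·4=18, 0+4·4=16, 4+5·4=24) = 1 (attained by i=1)
p(5) = min(4+0·5=4, -3+1·5=2, -3+2·5=7, 6+3·5=21, 0+4·5=20, 4+5·5=29) = 2 (attained by i=1)
p(-6) = min(4+0·(-6)=4, -3+1·(-6)=-9, -3+2·(-6)=-15, 6+3·(-6)=-12, 0+4·(-6)=-24, 4+5·(-6)=-26) = -26 (attained by i=5)
Answer: p(-3) = -12; p(4) = 1; p(5) = 2; p(-6) = -26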